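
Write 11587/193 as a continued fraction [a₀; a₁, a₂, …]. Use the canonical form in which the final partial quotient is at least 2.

[60; 27, 1, 1, 3]

⌊11587/193⌋ = 60, remainder 7
⌊193/7⌋ = 27, remainder 4
⌊7/4⌋ = 1, remainder 3
⌊4/3⌋ = 1, remainder 1
⌊3/1⌋ = 3, remainder 0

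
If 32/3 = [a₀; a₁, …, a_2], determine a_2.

32 ÷ 3 → quotient 10, remainder 2
3 ÷ 2 → quotient 1, remainder 1
2 ÷ 1 → quotient 2, remainder 0

2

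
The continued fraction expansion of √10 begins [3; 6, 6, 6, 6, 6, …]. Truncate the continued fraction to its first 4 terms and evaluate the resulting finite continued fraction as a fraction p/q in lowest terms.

721/228

Start with 6.
6 + 1/(6/1) = 6 + 1/6 = 37/6
6 + 1/(37/6) = 6 + 6/37 = 228/37
3 + 1/(228/37) = 3 + 37/228 = 721/228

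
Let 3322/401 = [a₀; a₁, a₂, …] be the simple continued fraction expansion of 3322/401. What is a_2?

1

⌊3322/401⌋ = 8, remainder 114
⌊401/114⌋ = 3, remainder 59
⌊114/59⌋ = 1, remainder 55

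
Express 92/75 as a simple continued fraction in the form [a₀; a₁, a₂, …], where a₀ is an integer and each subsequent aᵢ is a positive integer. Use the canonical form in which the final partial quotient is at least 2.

[1; 4, 2, 2, 3]

Run the Euclidean algorithm, recording each quotient:
92 ÷ 75 → quotient 1, remainder 17
75 ÷ 17 → quotient 4, remainder 7
17 ÷ 7 → quotient 2, remainder 3
7 ÷ 3 → quotient 2, remainder 1
3 ÷ 1 → quotient 3, remainder 0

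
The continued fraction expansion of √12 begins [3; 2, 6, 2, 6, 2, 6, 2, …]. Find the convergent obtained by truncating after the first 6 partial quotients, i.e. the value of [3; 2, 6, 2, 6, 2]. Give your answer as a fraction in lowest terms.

a_0 = 3: 3/1
a_1 = 2: 7/2
a_2 = 6: 45/13
a_3 = 2: 97/28
a_4 = 6: 627/181
a_5 = 2: 1351/390

1351/390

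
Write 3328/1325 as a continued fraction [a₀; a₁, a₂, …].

Apply division with remainder until the remainder is 0:
3328 = 2·1325 + 678, so a_0 = 2
1325 = 1·678 + 647, so a_1 = 1
678 = 1·647 + 31, so a_2 = 1
647 = 20·31 + 27, so a_3 = 20
31 = 1·27 + 4, so a_4 = 1
27 = 6·4 + 3, so a_5 = 6
4 = 1·3 + 1, so a_6 = 1
3 = 3·1 + 0, so a_7 = 3

[2; 1, 1, 20, 1, 6, 1, 3]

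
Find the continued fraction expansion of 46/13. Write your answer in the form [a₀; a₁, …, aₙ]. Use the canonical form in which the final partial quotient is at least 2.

[3; 1, 1, 6]

46 ÷ 13 → quotient 3, remainder 7
13 ÷ 7 → quotient 1, remainder 6
7 ÷ 6 → quotient 1, remainder 1
6 ÷ 1 → quotient 6, remainder 0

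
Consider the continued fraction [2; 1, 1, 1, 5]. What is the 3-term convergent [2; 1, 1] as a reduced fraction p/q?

5/2

a_0 = 2: 2/1
a_1 = 1: 3/1
a_2 = 1: 5/2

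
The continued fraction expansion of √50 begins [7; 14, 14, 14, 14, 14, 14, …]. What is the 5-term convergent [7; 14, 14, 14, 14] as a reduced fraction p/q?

a_0 = 7: 7/1
a_1 = 14: 99/14
a_2 = 14: 1393/197
a_3 = 14: 19601/2772
a_4 = 14: 275807/39005

275807/39005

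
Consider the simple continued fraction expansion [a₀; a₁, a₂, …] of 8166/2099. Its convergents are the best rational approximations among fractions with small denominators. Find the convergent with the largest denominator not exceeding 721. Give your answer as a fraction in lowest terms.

284/73

a_0 = 3: 3/1  (≤ bound)
a_1 = 1: 4/1  (≤ bound)
a_2 = 8: 35/9  (≤ bound)
a_3 = 7: 249/64  (≤ bound)
a_4 = 1: 284/73  (≤ bound)
a_5 = 13: 3941/1013  (> 721, stop)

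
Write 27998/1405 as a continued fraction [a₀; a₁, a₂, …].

27998 ÷ 1405 → quotient 19, remainder 1303
1405 ÷ 1303 → quotient 1, remainder 102
1303 ÷ 102 → quotient 12, remainder 79
102 ÷ 79 → quotient 1, remainder 23
79 ÷ 23 → quotient 3, remainder 10
23 ÷ 10 → quotient 2, remainder 3
10 ÷ 3 → quotient 3, remainder 1
3 ÷ 1 → quotient 3, remainder 0

[19; 1, 12, 1, 3, 2, 3, 3]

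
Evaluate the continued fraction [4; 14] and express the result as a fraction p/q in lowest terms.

Use the convergent recurrence hₖ = aₖ·hₖ₋₁ + hₖ₋₂ (and likewise for the denominators kₖ):
a_0 = 4: 4/1
a_1 = 14: 57/14

57/14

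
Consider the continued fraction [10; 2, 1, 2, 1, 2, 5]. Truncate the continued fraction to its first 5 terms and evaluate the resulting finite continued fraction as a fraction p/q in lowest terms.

Start with 1.
2 + 1/(1/1) = 2 + 1/1 = 3/1
1 + 1/(3/1) = 1 + 1/3 = 4/3
2 + 1/(4/3) = 2 + 3/4 = 11/4
10 + 1/(11/4) = 10 + 4/11 = 114/11

114/11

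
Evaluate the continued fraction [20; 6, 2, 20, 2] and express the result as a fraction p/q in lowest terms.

Start with 2.
20 + 1/(2/1) = 20 + 1/2 = 41/2
2 + 1/(41/2) = 2 + 2/41 = 84/41
6 + 1/(84/41) = 6 + 41/84 = 545/84
20 + 1/(545/84) = 20 + 84/545 = 10984/545

10984/545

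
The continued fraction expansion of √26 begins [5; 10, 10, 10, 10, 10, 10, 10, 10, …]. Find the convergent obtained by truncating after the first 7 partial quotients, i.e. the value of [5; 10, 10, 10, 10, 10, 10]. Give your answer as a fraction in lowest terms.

5357035/1050601

Start with 10.
10 + 1/(10/1) = 10 + 1/10 = 101/10
10 + 1/(101/10) = 10 + 10/101 = 1020/101
10 + 1/(1020/101) = 10 + 101/1020 = 10301/1020
10 + 1/(10301/1020) = 10 + 1020/10301 = 104030/10301
10 + 1/(104030/10301) = 10 + 10301/104030 = 1050601/104030
5 + 1/(1050601/104030) = 5 + 104030/1050601 = 5357035/1050601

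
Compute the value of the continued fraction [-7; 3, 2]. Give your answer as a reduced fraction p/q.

Work from the innermost term outward:
Start with 2.
3 + 1/(2/1) = 3 + 1/2 = 7/2
-7 + 1/(7/2) = -7 + 2/7 = -47/7

-47/7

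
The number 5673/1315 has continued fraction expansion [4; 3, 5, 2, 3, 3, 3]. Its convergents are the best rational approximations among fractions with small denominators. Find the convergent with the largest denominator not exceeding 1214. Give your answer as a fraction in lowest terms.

List convergents until the denominator exceeds the bound:
a_0 = 4: 4/1  (≤ bound)
a_1 = 3: 13/3  (≤ bound)
a_2 = 5: 69/16  (≤ bound)
a_3 = 2: 151/35  (≤ bound)
a_4 = 3: 522/121  (≤ bound)
a_5 = 3: 1717/398  (≤ bound)
a_6 = 3: 5673/1315  (> 1214, stop)

1717/398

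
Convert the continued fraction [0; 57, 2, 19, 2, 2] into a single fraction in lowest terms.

199/11440

Build up convergents one term at a time:
a_0 = 0: 0/1
a_1 = 57: 1/57
a_2 = 2: 2/115
a_3 = 19: 39/2242
a_4 = 2: 80/4599
a_5 = 2: 199/11440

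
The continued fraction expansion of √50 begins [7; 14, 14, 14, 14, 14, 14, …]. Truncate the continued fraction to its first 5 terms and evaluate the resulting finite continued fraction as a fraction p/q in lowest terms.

275807/39005

a_0 = 7: 7/1
a_1 = 14: 99/14
a_2 = 14: 1393/197
a_3 = 14: 19601/2772
a_4 = 14: 275807/39005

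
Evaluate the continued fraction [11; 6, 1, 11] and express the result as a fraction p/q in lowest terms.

925/83

a_0 = 11: 11/1
a_1 = 6: 67/6
a_2 = 1: 78/7
a_3 = 11: 925/83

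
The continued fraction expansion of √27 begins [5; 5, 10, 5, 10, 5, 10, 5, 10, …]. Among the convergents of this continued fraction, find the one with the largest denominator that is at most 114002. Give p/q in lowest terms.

70226/13515

List convergents until the denominator exceeds the bound:
a_0 = 5: 5/1  (≤ bound)
a_1 = 5: 26/5  (≤ bound)
a_2 = 10: 265/51  (≤ bound)
a_3 = 5: 1351/260  (≤ bound)
a_4 = 10: 13775/2651  (≤ bound)
a_5 = 5: 70226/13515  (≤ bound)
a_6 = 10: 716035/137801  (> 114002, stop)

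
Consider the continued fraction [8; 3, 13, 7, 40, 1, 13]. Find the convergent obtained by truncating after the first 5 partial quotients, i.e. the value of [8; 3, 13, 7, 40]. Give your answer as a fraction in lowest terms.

94573/11360

Starting at the tail and folding back:
Start with 40.
7 + 1/(40/1) = 7 + 1/40 = 281/40
13 + 1/(281/40) = 13 + 40/281 = 3693/281
3 + 1/(3693/281) = 3 + 281/3693 = 11360/3693
8 + 1/(11360/3693) = 8 + 3693/11360 = 94573/11360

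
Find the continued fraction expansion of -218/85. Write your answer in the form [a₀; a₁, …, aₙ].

[-3; 2, 3, 2, 1, 3]

-218 ÷ 85 → quotient -3, remainder 37
85 ÷ 37 → quotient 2, remainder 11
37 ÷ 11 → quotient 3, remainder 4
11 ÷ 4 → quotient 2, remainder 3
4 ÷ 3 → quotient 1, remainder 1
3 ÷ 1 → quotient 3, remainder 0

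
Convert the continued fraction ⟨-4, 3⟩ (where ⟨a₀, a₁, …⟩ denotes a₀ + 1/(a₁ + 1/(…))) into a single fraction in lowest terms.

a_0 = -4: -4/1
a_1 = 3: -11/3

-11/3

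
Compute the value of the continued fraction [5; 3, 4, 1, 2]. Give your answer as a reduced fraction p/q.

Start with 2.
1 + 1/(2/1) = 1 + 1/2 = 3/2
4 + 1/(3/2) = 4 + 2/3 = 14/3
3 + 1/(14/3) = 3 + 3/14 = 45/14
5 + 1/(45/14) = 5 + 14/45 = 239/45

239/45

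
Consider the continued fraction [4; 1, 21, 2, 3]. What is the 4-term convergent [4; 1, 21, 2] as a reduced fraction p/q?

Start with 2.
21 + 1/(2/1) = 21 + 1/2 = 43/2
1 + 1/(43/2) = 1 + 2/43 = 45/43
4 + 1/(45/43) = 4 + 43/45 = 223/45

223/45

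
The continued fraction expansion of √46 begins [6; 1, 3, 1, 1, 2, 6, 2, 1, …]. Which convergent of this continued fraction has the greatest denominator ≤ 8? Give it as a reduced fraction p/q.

List convergents until the denominator exceeds the bound:
a_0 = 6: 6/1  (≤ bound)
a_1 = 1: 7/1  (≤ bound)
a_2 = 3: 27/4  (≤ bound)
a_3 = 1: 34/5  (≤ bound)
a_4 = 1: 61/9  (> 8, stop)

34/5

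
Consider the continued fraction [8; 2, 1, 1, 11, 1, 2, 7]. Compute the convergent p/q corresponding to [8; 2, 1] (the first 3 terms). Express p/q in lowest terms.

25/3

a_0 = 8: 8/1
a_1 = 2: 17/2
a_2 = 1: 25/3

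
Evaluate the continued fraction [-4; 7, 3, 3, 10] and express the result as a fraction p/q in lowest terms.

-2905/752

Start with 10.
3 + 1/(10/1) = 3 + 1/10 = 31/10
3 + 1/(31/10) = 3 + 10/31 = 103/31
7 + 1/(103/31) = 7 + 31/103 = 752/103
-4 + 1/(752/103) = -4 + 103/752 = -2905/752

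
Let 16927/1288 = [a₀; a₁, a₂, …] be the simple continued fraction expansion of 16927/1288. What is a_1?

Run the Euclidean algorithm, recording each quotient:
16927 ÷ 1288 → quotient 13, remainder 183
1288 ÷ 183 → quotient 7, remainder 7

7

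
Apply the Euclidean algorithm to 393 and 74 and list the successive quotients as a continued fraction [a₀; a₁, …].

[5; 3, 4, 1, 1, 2]

⌊393/74⌋ = 5, remainder 23
⌊74/23⌋ = 3, remainder 5
⌊23/5⌋ = 4, remainder 3
⌊5/3⌋ = 1, remainder 2
⌊3/2⌋ = 1, remainder 1
⌊2/1⌋ = 2, remainder 0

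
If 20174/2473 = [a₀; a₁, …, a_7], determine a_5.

Repeatedly divide and take the remainder:
20174 = 8·2473 + 390, so a_0 = 8
2473 = 6·390 + 133, so a_1 = 6
390 = 2·133 + 124, so a_2 = 2
133 = 1·124 + 9, so a_3 = 1
124 = 13·9 + 7, so a_4 = 13
9 = 1·7 + 2, so a_5 = 1

1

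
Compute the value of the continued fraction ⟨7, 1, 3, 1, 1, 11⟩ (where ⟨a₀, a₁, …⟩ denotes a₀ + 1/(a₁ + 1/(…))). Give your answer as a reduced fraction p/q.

809/104

Start with 11.
1 + 1/(11/1) = 1 + 1/11 = 12/11
1 + 1/(12/11) = 1 + 11/12 = 23/12
3 + 1/(23/12) = 3 + 12/23 = 81/23
1 + 1/(81/23) = 1 + 23/81 = 104/81
7 + 1/(104/81) = 7 + 81/104 = 809/104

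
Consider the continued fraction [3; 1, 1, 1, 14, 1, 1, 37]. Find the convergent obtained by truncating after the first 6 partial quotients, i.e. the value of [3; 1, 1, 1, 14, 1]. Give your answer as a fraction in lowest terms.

a_0 = 3: 3/1
a_1 = 1: 4/1
a_2 = 1: 7/2
a_3 = 1: 11/3
a_4 = 14: 161/44
a_5 = 1: 172/47

172/47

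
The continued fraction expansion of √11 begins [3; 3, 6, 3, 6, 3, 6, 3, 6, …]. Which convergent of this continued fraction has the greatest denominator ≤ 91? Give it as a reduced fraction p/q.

a_0 = 3: 3/1  (≤ bound)
a_1 = 3: 10/3  (≤ bound)
a_2 = 6: 63/19  (≤ bound)
a_3 = 3: 199/60  (≤ bound)
a_4 = 6: 1257/379  (> 91, stop)

199/60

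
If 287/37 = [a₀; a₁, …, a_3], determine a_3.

9

287 ÷ 37 → quotient 7, remainder 28
37 ÷ 28 → quotient 1, remainder 9
28 ÷ 9 → quotient 3, remainder 1
9 ÷ 1 → quotient 9, remainder 0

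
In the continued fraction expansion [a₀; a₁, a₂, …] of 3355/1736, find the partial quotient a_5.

6

3355 ÷ 1736 → quotient 1, remainder 1619
1736 ÷ 1619 → quotient 1, remainder 117
1619 ÷ 117 → quotient 13, remainder 98
117 ÷ 98 → quotient 1, remainder 19
98 ÷ 19 → quotient 5, remainder 3
19 ÷ 3 → quotient 6, remainder 1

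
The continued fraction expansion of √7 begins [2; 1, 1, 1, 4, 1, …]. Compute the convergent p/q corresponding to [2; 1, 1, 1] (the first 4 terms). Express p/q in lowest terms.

8/3

Compute successive convergents:
a_0 = 2: 2/1
a_1 = 1: 3/1
a_2 = 1: 5/2
a_3 = 1: 8/3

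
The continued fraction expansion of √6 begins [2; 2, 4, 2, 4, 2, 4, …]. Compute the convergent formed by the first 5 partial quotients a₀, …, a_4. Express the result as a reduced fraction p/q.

Work from the innermost term outward:
Start with 4.
2 + 1/(4/1) = 2 + 1/4 = 9/4
4 + 1/(9/4) = 4 + 4/9 = 40/9
2 + 1/(40/9) = 2 + 9/40 = 89/40
2 + 1/(89/40) = 2 + 40/89 = 218/89

218/89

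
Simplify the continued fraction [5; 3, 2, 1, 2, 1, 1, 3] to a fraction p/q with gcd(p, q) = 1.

Start with 3.
1 + 1/(3/1) = 1 + 1/3 = 4/3
1 + 1/(4/3) = 1 + 3/4 = 7/4
2 + 1/(7/4) = 2 + 4/7 = 18/7
1 + 1/(18/7) = 1 + 7/18 = 25/18
2 + 1/(25/18) = 2 + 18/25 = 68/25
3 + 1/(68/25) = 3 + 25/68 = 229/68
5 + 1/(229/68) = 5 + 68/229 = 1213/229

1213/229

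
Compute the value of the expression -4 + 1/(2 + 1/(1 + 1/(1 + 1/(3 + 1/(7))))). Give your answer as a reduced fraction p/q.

Start with 7.
3 + 1/(7/1) = 3 + 1/7 = 22/7
1 + 1/(22/7) = 1 + 7/22 = 29/22
1 + 1/(29/22) = 1 + 22/29 = 51/29
2 + 1/(51/29) = 2 + 29/51 = 131/51
-4 + 1/(131/51) = -4 + 51/131 = -473/131

-473/131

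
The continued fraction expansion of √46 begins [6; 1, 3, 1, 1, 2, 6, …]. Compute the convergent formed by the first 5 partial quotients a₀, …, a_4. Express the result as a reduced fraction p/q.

Collapse the nested fraction from the inside out:
Start with 1.
1 + 1/(1/1) = 1 + 1/1 = 2/1
3 + 1/(2/1) = 3 + 1/2 = 7/2
1 + 1/(7/2) = 1 + 2/7 = 9/7
6 + 1/(9/7) = 6 + 7/9 = 61/9

61/9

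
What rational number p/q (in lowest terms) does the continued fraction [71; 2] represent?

143/2

Start with 2.
71 + 1/(2/1) = 71 + 1/2 = 143/2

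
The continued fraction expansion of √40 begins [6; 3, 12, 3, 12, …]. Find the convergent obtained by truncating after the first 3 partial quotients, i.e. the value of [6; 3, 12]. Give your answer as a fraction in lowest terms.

Compute successive convergents:
a_0 = 6: 6/1
a_1 = 3: 19/3
a_2 = 12: 234/37

234/37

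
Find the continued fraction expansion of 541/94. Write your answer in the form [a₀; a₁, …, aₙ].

[5; 1, 3, 11, 2]

⌊541/94⌋ = 5, remainder 71
⌊94/71⌋ = 1, remainder 23
⌊71/23⌋ = 3, remainder 2
⌊23/2⌋ = 11, remainder 1
⌊2/1⌋ = 2, remainder 0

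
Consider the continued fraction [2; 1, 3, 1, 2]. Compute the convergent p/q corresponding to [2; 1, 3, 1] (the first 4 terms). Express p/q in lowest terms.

14/5

Use the convergent recurrence hₖ = aₖ·hₖ₋₁ + hₖ₋₂ (and likewise for the denominators kₖ):
a_0 = 2: 2/1
a_1 = 1: 3/1
a_2 = 3: 11/4
a_3 = 1: 14/5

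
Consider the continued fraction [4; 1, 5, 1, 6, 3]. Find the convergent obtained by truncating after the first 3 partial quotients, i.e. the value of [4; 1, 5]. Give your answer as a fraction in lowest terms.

Start with 5.
1 + 1/(5/1) = 1 + 1/5 = 6/5
4 + 1/(6/5) = 4 + 5/6 = 29/6

29/6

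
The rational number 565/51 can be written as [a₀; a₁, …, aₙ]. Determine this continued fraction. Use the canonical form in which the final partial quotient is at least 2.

Run the Euclidean algorithm, recording each quotient:
565 = 11·51 + 4, so a_0 = 11
51 = 12·4 + 3, so a_1 = 12
4 = 1·3 + 1, so a_2 = 1
3 = 3·1 + 0, so a_3 = 3

[11; 12, 1, 3]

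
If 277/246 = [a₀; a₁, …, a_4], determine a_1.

Run the Euclidean algorithm, recording each quotient:
277 = 1·246 + 31, so a_0 = 1
246 = 7·31 + 29, so a_1 = 7

7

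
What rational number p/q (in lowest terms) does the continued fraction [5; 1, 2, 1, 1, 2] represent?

103/18

a_0 = 5: 5/1
a_1 = 1: 6/1
a_2 = 2: 17/3
a_3 = 1: 23/4
a_4 = 1: 40/7
a_5 = 2: 103/18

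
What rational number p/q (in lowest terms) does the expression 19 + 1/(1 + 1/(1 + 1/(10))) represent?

Collapse the nested fraction from the inside out:
Start with 10.
1 + 1/(10/1) = 1 + 1/10 = 11/10
1 + 1/(11/10) = 1 + 10/11 = 21/11
19 + 1/(21/11) = 19 + 11/21 = 410/21

410/21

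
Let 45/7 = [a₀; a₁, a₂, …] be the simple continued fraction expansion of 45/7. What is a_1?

Repeatedly divide and take the remainder:
45 ÷ 7 → quotient 6, remainder 3
7 ÷ 3 → quotient 2, remainder 1

2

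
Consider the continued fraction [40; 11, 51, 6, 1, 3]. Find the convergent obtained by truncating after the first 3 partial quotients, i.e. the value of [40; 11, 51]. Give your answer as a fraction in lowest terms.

22531/562

Start with 51.
11 + 1/(51/1) = 11 + 1/51 = 562/51
40 + 1/(562/51) = 40 + 51/562 = 22531/562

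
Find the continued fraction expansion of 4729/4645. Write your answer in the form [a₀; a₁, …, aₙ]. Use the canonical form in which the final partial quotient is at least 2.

4729 = 1·4645 + 84, so a_0 = 1
4645 = 55·84 + 25, so a_1 = 55
84 = 3·25 + 9, so a_2 = 3
25 = 2·9 + 7, so a_3 = 2
9 = 1·7 + 2, so a_4 = 1
7 = 3·2 + 1, so a_5 = 3
2 = 2·1 + 0, so a_6 = 2

[1; 55, 3, 2, 1, 3, 2]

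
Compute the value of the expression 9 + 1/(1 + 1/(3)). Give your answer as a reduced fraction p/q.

39/4

Start with 3.
1 + 1/(3/1) = 1 + 1/3 = 4/3
9 + 1/(4/3) = 9 + 3/4 = 39/4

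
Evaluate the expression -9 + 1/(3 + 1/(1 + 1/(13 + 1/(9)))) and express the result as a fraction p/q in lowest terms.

-4364/499

Collapse the nested fraction from the inside out:
Start with 9.
13 + 1/(9/1) = 13 + 1/9 = 118/9
1 + 1/(118/9) = 1 + 9/118 = 127/118
3 + 1/(127/118) = 3 + 118/127 = 499/127
-9 + 1/(499/127) = -9 + 127/499 = -4364/499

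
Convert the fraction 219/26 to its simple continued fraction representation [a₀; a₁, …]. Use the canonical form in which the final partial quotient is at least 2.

Apply division with remainder until the remainder is 0:
⌊219/26⌋ = 8, remainder 11
⌊26/11⌋ = 2, remainder 4
⌊11/4⌋ = 2, remainder 3
⌊4/3⌋ = 1, remainder 1
⌊3/1⌋ = 3, remainder 0

[8; 2, 2, 1, 3]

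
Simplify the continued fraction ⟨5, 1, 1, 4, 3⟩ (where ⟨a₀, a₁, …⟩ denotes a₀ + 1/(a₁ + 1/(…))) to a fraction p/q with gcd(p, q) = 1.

161/29

Starting at the tail and folding back:
Start with 3.
4 + 1/(3/1) = 4 + 1/3 = 13/3
1 + 1/(13/3) = 1 + 3/13 = 16/13
1 + 1/(16/13) = 1 + 13/16 = 29/16
5 + 1/(29/16) = 5 + 16/29 = 161/29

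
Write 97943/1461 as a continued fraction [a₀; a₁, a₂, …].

97943 ÷ 1461 → quotient 67, remainder 56
1461 ÷ 56 → quotient 26, remainder 5
56 ÷ 5 → quotient 11, remainder 1
5 ÷ 1 → quotient 5, remainder 0

[67; 26, 11, 5]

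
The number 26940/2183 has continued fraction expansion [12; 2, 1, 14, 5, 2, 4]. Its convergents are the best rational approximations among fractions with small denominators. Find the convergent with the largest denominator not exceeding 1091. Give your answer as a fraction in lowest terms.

a_0 = 12: 12/1  (≤ bound)
a_1 = 2: 25/2  (≤ bound)
a_2 = 1: 37/3  (≤ bound)
a_3 = 14: 543/44  (≤ bound)
a_4 = 5: 2752/223  (≤ bound)
a_5 = 2: 6047/490  (≤ bound)
a_6 = 4: 26940/2183  (> 1091, stop)

6047/490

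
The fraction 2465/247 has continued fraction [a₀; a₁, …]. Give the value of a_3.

⌊2465/247⌋ = 9, remainder 242
⌊247/242⌋ = 1, remainder 5
⌊242/5⌋ = 48, remainder 2
⌊5/2⌋ = 2, remainder 1

2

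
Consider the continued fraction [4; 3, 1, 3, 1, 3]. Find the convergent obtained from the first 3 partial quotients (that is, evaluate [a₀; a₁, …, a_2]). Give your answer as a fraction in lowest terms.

17/4

Start with 1.
3 + 1/(1/1) = 3 + 1/1 = 4/1
4 + 1/(4/1) = 4 + 1/4 = 17/4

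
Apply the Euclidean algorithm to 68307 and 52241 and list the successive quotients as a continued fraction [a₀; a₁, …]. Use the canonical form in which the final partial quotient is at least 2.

Run the Euclidean algorithm, recording each quotient:
68307 = 1·52241 + 16066, so a_0 = 1
52241 = 3·16066 + 4043, so a_1 = 3
16066 = 3·4043 + 3937, so a_2 = 3
4043 = 1·3937 + 106, so a_3 = 1
3937 = 37·106 + 15, so a_4 = 37
106 = 7·15 + 1, so a_5 = 7
15 = 15·1 + 0, so a_6 = 15

[1; 3, 3, 1, 37, 7, 15]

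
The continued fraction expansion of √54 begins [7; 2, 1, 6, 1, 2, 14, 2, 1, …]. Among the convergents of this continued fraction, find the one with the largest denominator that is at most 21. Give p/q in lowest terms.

a_0 = 7: 7/1  (≤ bound)
a_1 = 2: 15/2  (≤ bound)
a_2 = 1: 22/3  (≤ bound)
a_3 = 6: 147/20  (≤ bound)
a_4 = 1: 169/23  (> 21, stop)

147/20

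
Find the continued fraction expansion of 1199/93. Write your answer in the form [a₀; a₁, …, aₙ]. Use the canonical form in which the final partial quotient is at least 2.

Run the Euclidean algorithm, recording each quotient:
1199 ÷ 93 → quotient 12, remainder 83
93 ÷ 83 → quotient 1, remainder 10
83 ÷ 10 → quotient 8, remainder 3
10 ÷ 3 → quotient 3, remainder 1
3 ÷ 1 → quotient 3, remainder 0

[12; 1, 8, 3, 3]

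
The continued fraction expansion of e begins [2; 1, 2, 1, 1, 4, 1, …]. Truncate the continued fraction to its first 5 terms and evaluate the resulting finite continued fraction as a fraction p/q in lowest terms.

19/7

a_0 = 2: 2/1
a_1 = 1: 3/1
a_2 = 2: 8/3
a_3 = 1: 11/4
a_4 = 1: 19/7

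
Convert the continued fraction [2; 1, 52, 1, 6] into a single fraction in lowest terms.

Starting at the tail and folding back:
Start with 6.
1 + 1/(6/1) = 1 + 1/6 = 7/6
52 + 1/(7/6) = 52 + 6/7 = 370/7
1 + 1/(370/7) = 1 + 7/370 = 377/370
2 + 1/(377/370) = 2 + 370/377 = 1124/377

1124/377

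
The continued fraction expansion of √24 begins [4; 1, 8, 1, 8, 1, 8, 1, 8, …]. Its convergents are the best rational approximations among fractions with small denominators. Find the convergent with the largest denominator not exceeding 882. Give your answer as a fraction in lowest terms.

4316/881

List convergents until the denominator exceeds the bound:
a_0 = 4: 4/1  (≤ bound)
a_1 = 1: 5/1  (≤ bound)
a_2 = 8: 44/9  (≤ bound)
a_3 = 1: 49/10  (≤ bound)
a_4 = 8: 436/89  (≤ bound)
a_5 = 1: 485/99  (≤ bound)
a_6 = 8: 4316/881  (≤ bound)
a_7 = 1: 4801/980  (> 882, stop)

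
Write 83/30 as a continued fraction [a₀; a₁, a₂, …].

⌊83/30⌋ = 2, remainder 23
⌊30/23⌋ = 1, remainder 7
⌊23/7⌋ = 3, remainder 2
⌊7/2⌋ = 3, remainder 1
⌊2/1⌋ = 2, remainder 0

[2; 1, 3, 3, 2]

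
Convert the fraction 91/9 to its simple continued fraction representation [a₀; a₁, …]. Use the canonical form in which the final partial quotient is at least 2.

[10; 9]

⌊91/9⌋ = 10, remainder 1
⌊9/1⌋ = 9, remainder 0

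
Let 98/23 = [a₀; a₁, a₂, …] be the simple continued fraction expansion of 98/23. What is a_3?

98 ÷ 23 → quotient 4, remainder 6
23 ÷ 6 → quotient 3, remainder 5
6 ÷ 5 → quotient 1, remainder 1
5 ÷ 1 → quotient 5, remainder 0

5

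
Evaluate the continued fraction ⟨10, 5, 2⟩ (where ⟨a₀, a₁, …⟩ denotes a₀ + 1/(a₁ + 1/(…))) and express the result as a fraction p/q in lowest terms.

Collapse the nested fraction from the inside out:
Start with 2.
5 + 1/(2/1) = 5 + 1/2 = 11/2
10 + 1/(11/2) = 10 + 2/11 = 112/11

112/11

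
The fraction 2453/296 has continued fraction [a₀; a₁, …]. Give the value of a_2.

2

2453 ÷ 296 → quotient 8, remainder 85
296 ÷ 85 → quotient 3, remainder 41
85 ÷ 41 → quotient 2, remainder 3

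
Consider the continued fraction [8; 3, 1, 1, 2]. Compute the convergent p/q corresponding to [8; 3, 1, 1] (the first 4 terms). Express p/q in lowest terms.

58/7

a_0 = 8: 8/1
a_1 = 3: 25/3
a_2 = 1: 33/4
a_3 = 1: 58/7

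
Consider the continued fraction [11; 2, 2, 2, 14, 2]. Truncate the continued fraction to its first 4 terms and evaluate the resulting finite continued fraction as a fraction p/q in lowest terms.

137/12

a_0 = 11: 11/1
a_1 = 2: 23/2
a_2 = 2: 57/5
a_3 = 2: 137/12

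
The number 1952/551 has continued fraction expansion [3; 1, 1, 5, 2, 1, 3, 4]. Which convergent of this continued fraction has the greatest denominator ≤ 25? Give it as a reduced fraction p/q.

List convergents until the denominator exceeds the bound:
a_0 = 3: 3/1  (≤ bound)
a_1 = 1: 4/1  (≤ bound)
a_2 = 1: 7/2  (≤ bound)
a_3 = 5: 39/11  (≤ bound)
a_4 = 2: 85/24  (≤ bound)
a_5 = 1: 124/35  (> 25, stop)

85/24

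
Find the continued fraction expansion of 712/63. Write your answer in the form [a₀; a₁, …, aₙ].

712 ÷ 63 → quotient 11, remainder 19
63 ÷ 19 → quotient 3, remainder 6
19 ÷ 6 → quotient 3, remainder 1
6 ÷ 1 → quotient 6, remainder 0

[11; 3, 3, 6]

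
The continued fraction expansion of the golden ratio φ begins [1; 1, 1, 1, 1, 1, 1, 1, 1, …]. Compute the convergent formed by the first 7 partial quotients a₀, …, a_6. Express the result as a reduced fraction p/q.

21/13

Collapse the nested fraction from the inside out:
Start with 1.
1 + 1/(1/1) = 1 + 1/1 = 2/1
1 + 1/(2/1) = 1 + 1/2 = 3/2
1 + 1/(3/2) = 1 + 2/3 = 5/3
1 + 1/(5/3) = 1 + 3/5 = 8/5
1 + 1/(8/5) = 1 + 5/8 = 13/8
1 + 1/(13/8) = 1 + 8/13 = 21/13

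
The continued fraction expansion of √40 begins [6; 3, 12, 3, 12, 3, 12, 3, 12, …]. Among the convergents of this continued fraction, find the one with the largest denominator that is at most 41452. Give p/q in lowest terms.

a_0 = 6: 6/1  (≤ bound)
a_1 = 3: 19/3  (≤ bound)
a_2 = 12: 234/37  (≤ bound)
a_3 = 3: 721/114  (≤ bound)
a_4 = 12: 8886/1405  (≤ bound)
a_5 = 3: 27379/4329  (≤ bound)
a_6 = 12: 337434/53353  (> 41452, stop)

27379/4329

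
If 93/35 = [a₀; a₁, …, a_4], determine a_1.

Repeatedly divide and take the remainder:
93 ÷ 35 → quotient 2, remainder 23
35 ÷ 23 → quotient 1, remainder 12

1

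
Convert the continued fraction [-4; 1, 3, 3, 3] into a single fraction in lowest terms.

a_0 = -4: -4/1
a_1 = 1: -3/1
a_2 = 3: -13/4
a_3 = 3: -42/13
a_4 = 3: -139/43

-139/43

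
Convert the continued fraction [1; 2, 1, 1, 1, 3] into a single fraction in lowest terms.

40/29

a_0 = 1: 1/1
a_1 = 2: 3/2
a_2 = 1: 4/3
a_3 = 1: 7/5
a_4 = 1: 11/8
a_5 = 3: 40/29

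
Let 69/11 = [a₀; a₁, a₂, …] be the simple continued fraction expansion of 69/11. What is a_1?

69 ÷ 11 → quotient 6, remainder 3
11 ÷ 3 → quotient 3, remainder 2

3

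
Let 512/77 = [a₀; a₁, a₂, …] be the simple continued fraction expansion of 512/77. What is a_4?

5

512 ÷ 77 → quotient 6, remainder 50
77 ÷ 50 → quotient 1, remainder 27
50 ÷ 27 → quotient 1, remainder 23
27 ÷ 23 → quotient 1, remainder 4
23 ÷ 4 → quotient 5, remainder 3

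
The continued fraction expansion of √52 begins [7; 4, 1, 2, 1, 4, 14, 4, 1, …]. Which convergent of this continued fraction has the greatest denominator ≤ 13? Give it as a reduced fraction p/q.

List convergents until the denominator exceeds the bound:
a_0 = 7: 7/1  (≤ bound)
a_1 = 4: 29/4  (≤ bound)
a_2 = 1: 36/5  (≤ bound)
a_3 = 2: 101/14  (> 13, stop)

36/5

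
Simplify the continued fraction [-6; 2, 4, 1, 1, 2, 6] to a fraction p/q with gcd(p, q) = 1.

-1809/326

Use the convergent recurrence hₖ = aₖ·hₖ₋₁ + hₖ₋₂ (and likewise for the denominators kₖ):
a_0 = -6: -6/1
a_1 = 2: -11/2
a_2 = 4: -50/9
a_3 = 1: -61/11
a_4 = 1: -111/20
a_5 = 2: -283/51
a_6 = 6: -1809/326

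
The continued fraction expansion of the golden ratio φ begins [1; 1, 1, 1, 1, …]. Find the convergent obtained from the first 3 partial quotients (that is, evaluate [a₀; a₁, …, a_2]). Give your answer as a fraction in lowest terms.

Work from the innermost term outward:
Start with 1.
1 + 1/(1/1) = 1 + 1/1 = 2/1
1 + 1/(2/1) = 1 + 1/2 = 3/2

3/2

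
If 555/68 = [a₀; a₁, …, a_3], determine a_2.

5

⌊555/68⌋ = 8, remainder 11
⌊68/11⌋ = 6, remainder 2
⌊11/2⌋ = 5, remainder 1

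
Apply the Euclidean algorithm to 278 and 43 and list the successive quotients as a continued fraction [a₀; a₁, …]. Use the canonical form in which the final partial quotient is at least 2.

[6; 2, 6, 1, 2]

278 ÷ 43 → quotient 6, remainder 20
43 ÷ 20 → quotient 2, remainder 3
20 ÷ 3 → quotient 6, remainder 2
3 ÷ 2 → quotient 1, remainder 1
2 ÷ 1 → quotient 2, remainder 0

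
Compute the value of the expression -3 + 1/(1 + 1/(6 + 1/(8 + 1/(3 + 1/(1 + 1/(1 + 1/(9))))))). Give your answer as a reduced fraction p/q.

a_0 = -3: -3/1
a_1 = 1: -2/1
a_2 = 6: -15/7
a_3 = 8: -122/57
a_4 = 3: -381/178
a_5 = 1: -503/235
a_6 = 1: -884/413
a_7 = 9: -8459/3952

-8459/3952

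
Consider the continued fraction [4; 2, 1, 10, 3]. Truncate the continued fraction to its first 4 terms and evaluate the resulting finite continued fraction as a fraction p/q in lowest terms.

Starting at the tail and folding back:
Start with 10.
1 + 1/(10/1) = 1 + 1/10 = 11/10
2 + 1/(11/10) = 2 + 10/11 = 32/11
4 + 1/(32/11) = 4 + 11/32 = 139/32

139/32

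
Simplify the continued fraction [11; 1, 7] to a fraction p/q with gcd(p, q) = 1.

95/8

Collapse the nested fraction from the inside out:
Start with 7.
1 + 1/(7/1) = 1 + 1/7 = 8/7
11 + 1/(8/7) = 11 + 7/8 = 95/8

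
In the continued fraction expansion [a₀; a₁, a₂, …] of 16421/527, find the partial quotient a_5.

1

Run the Euclidean algorithm, recording each quotient:
⌊16421/527⌋ = 31, remainder 84
⌊527/84⌋ = 6, remainder 23
⌊84/23⌋ = 3, remainder 15
⌊23/15⌋ = 1, remainder 8
⌊15/8⌋ = 1, remainder 7
⌊8/7⌋ = 1, remainder 1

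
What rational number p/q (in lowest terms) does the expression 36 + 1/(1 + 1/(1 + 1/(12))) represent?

a_0 = 36: 36/1
a_1 = 1: 37/1
a_2 = 1: 73/2
a_3 = 12: 913/25

913/25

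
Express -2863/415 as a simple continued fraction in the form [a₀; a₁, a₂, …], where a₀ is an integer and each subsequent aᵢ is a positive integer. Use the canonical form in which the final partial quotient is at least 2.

[-7; 9, 1, 7, 2, 2]

-2863 ÷ 415 → quotient -7, remainder 42
415 ÷ 42 → quotient 9, remainder 37
42 ÷ 37 → quotient 1, remainder 5
37 ÷ 5 → quotient 7, remainder 2
5 ÷ 2 → quotient 2, remainder 1
2 ÷ 1 → quotient 2, remainder 0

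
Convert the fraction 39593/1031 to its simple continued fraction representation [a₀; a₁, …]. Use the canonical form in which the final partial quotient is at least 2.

39593 = 38·1031 + 415, so a_0 = 38
1031 = 2·415 + 201, so a_1 = 2
415 = 2·201 + 13, so a_2 = 2
201 = 15·13 + 6, so a_3 = 15
13 = 2·6 + 1, so a_4 = 2
6 = 6·1 + 0, so a_5 = 6

[38; 2, 2, 15, 2, 6]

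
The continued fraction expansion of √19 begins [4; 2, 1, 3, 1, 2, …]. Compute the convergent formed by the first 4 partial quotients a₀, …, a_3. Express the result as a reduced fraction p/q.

48/11

Start with 3.
1 + 1/(3/1) = 1 + 1/3 = 4/3
2 + 1/(4/3) = 2 + 3/4 = 11/4
4 + 1/(11/4) = 4 + 4/11 = 48/11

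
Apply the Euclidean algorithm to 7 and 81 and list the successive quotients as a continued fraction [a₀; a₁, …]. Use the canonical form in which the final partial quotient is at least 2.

Run the Euclidean algorithm, recording each quotient:
⌊7/81⌋ = 0, remainder 7
⌊81/7⌋ = 11, remainder 4
⌊7/4⌋ = 1, remainder 3
⌊4/3⌋ = 1, remainder 1
⌊3/1⌋ = 3, remainder 0

[0; 11, 1, 1, 3]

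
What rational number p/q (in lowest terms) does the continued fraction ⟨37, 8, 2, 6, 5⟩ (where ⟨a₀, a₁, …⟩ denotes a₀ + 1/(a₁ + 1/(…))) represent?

Compute successive convergents:
a_0 = 37: 37/1
a_1 = 8: 297/8
a_2 = 2: 631/17
a_3 = 6: 4083/110
a_4 = 5: 21046/567

21046/567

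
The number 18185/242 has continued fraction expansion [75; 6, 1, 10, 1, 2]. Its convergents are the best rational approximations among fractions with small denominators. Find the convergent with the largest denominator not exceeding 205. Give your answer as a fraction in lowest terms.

6237/83

List convergents until the denominator exceeds the bound:
a_0 = 75: 75/1  (≤ bound)
a_1 = 6: 451/6  (≤ bound)
a_2 = 1: 526/7  (≤ bound)
a_3 = 10: 5711/76  (≤ bound)
a_4 = 1: 6237/83  (≤ bound)
a_5 = 2: 18185/242  (> 205, stop)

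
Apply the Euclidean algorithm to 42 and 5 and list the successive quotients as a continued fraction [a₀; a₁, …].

[8; 2, 2]

42 ÷ 5 → quotient 8, remainder 2
5 ÷ 2 → quotient 2, remainder 1
2 ÷ 1 → quotient 2, remainder 0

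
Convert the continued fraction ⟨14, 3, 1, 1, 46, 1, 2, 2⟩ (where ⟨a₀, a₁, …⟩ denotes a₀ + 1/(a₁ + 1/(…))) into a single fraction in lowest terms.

33099/2317

Collapse the nested fraction from the inside out:
Start with 2.
2 + 1/(2/1) = 2 + 1/2 = 5/2
1 + 1/(5/2) = 1 + 2/5 = 7/5
46 + 1/(7/5) = 46 + 5/7 = 327/7
1 + 1/(327/7) = 1 + 7/327 = 334/327
1 + 1/(334/327) = 1 + 327/334 = 661/334
3 + 1/(661/334) = 3 + 334/661 = 2317/661
14 + 1/(2317/661) = 14 + 661/2317 = 33099/2317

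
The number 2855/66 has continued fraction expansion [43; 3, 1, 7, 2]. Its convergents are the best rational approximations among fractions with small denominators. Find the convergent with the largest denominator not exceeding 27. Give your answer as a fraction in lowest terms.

a_0 = 43: 43/1  (≤ bound)
a_1 = 3: 130/3  (≤ bound)
a_2 = 1: 173/4  (≤ bound)
a_3 = 7: 1341/31  (> 27, stop)

173/4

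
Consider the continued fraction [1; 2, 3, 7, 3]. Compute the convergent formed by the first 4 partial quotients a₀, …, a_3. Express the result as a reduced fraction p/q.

73/51

Work from the innermost term outward:
Start with 7.
3 + 1/(7/1) = 3 + 1/7 = 22/7
2 + 1/(22/7) = 2 + 7/22 = 51/22
1 + 1/(51/22) = 1 + 22/51 = 73/51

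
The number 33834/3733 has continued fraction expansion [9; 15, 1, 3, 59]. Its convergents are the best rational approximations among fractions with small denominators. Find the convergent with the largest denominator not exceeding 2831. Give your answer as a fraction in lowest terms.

List convergents until the denominator exceeds the bound:
a_0 = 9: 9/1  (≤ bound)
a_1 = 15: 136/15  (≤ bound)
a_2 = 1: 145/16  (≤ bound)
a_3 = 3: 571/63  (≤ bound)
a_4 = 59: 33834/3733  (> 2831, stop)

571/63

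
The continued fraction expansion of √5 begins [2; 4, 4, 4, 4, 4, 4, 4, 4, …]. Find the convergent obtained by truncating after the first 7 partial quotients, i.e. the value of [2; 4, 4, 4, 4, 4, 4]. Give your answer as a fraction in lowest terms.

12238/5473

Use the convergent recurrence hₖ = aₖ·hₖ₋₁ + hₖ₋₂ (and likewise for the denominators kₖ):
a_0 = 2: 2/1
a_1 = 4: 9/4
a_2 = 4: 38/17
a_3 = 4: 161/72
a_4 = 4: 682/305
a_5 = 4: 2889/1292
a_6 = 4: 12238/5473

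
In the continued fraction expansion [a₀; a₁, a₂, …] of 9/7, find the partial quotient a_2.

⌊9/7⌋ = 1, remainder 2
⌊7/2⌋ = 3, remainder 1
⌊2/1⌋ = 2, remainder 0

2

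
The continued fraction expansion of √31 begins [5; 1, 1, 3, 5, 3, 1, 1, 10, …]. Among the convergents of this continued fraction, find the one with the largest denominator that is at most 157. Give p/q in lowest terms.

863/155

a_0 = 5: 5/1  (≤ bound)
a_1 = 1: 6/1  (≤ bound)
a_2 = 1: 11/2  (≤ bound)
a_3 = 3: 39/7  (≤ bound)
a_4 = 5: 206/37  (≤ bound)
a_5 = 3: 657/118  (≤ bound)
a_6 = 1: 863/155  (≤ bound)
a_7 = 1: 1520/273  (> 157, stop)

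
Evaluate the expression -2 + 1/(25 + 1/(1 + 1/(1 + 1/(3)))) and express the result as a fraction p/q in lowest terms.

Start with 3.
1 + 1/(3/1) = 1 + 1/3 = 4/3
1 + 1/(4/3) = 1 + 3/4 = 7/4
25 + 1/(7/4) = 25 + 4/7 = 179/7
-2 + 1/(179/7) = -2 + 7/179 = -351/179

-351/179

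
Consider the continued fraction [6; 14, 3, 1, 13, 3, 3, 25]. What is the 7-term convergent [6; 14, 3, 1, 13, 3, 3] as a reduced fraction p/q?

Start with 3.
3 + 1/(3/1) = 3 + 1/3 = 10/3
13 + 1/(10/3) = 13 + 3/10 = 133/10
1 + 1/(133/10) = 1 + 10/133 = 143/133
3 + 1/(143/133) = 3 + 133/143 = 562/143
14 + 1/(562/143) = 14 + 143/562 = 8011/562
6 + 1/(8011/562) = 6 + 562/8011 = 48628/8011

48628/8011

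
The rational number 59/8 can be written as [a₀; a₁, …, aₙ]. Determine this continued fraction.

[7; 2, 1, 2]

59 = 7·8 + 3, so a_0 = 7
8 = 2·3 + 2, so a_1 = 2
3 = 1·2 + 1, so a_2 = 1
2 = 2·1 + 0, so a_3 = 2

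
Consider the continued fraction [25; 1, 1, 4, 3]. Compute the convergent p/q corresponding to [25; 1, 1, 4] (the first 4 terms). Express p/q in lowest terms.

230/9

Compute successive convergents:
a_0 = 25: 25/1
a_1 = 1: 26/1
a_2 = 1: 51/2
a_3 = 4: 230/9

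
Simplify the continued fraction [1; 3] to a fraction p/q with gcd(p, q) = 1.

4/3

a_0 = 1: 1/1
a_1 = 3: 4/3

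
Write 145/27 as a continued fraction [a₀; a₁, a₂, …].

[5; 2, 1, 2, 3]

145 = 5·27 + 10, so a_0 = 5
27 = 2·10 + 7, so a_1 = 2
10 = 1·7 + 3, so a_2 = 1
7 = 2·3 + 1, so a_3 = 2
3 = 3·1 + 0, so a_4 = 3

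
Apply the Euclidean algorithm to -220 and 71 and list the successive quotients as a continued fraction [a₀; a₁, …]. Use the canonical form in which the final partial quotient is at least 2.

[-4; 1, 9, 7]

Apply division with remainder until the remainder is 0:
⌊-220/71⌋ = -4, remainder 64
⌊71/64⌋ = 1, remainder 7
⌊64/7⌋ = 9, remainder 1
⌊7/1⌋ = 7, remainder 0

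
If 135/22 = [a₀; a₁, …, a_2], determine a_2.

⌊135/22⌋ = 6, remainder 3
⌊22/3⌋ = 7, remainder 1
⌊3/1⌋ = 3, remainder 0

3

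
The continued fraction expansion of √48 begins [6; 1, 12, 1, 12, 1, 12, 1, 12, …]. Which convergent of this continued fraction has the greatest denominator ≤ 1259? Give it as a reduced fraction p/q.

1351/195

List convergents until the denominator exceeds the bound:
a_0 = 6: 6/1  (≤ bound)
a_1 = 1: 7/1  (≤ bound)
a_2 = 12: 90/13  (≤ bound)
a_3 = 1: 97/14  (≤ bound)
a_4 = 12: 1254/181  (≤ bound)
a_5 = 1: 1351/195  (≤ bound)
a_6 = 12: 17466/2521  (> 1259, stop)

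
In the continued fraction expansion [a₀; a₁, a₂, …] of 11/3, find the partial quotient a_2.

11 ÷ 3 → quotient 3, remainder 2
3 ÷ 2 → quotient 1, remainder 1
2 ÷ 1 → quotient 2, remainder 0

2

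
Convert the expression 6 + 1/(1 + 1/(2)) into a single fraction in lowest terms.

20/3

Start with 2.
1 + 1/(2/1) = 1 + 1/2 = 3/2
6 + 1/(3/2) = 6 + 2/3 = 20/3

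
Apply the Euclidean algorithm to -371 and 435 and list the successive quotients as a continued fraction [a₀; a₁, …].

[-1; 6, 1, 3, 1, 12]

Run the Euclidean algorithm, recording each quotient:
-371 = -1·435 + 64, so a_0 = -1
435 = 6·64 + 51, so a_1 = 6
64 = 1·51 + 13, so a_2 = 1
51 = 3·13 + 12, so a_3 = 3
13 = 1·12 + 1, so a_4 = 1
12 = 12·1 + 0, so a_5 = 12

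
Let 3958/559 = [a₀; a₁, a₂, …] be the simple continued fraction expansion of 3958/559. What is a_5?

Run the Euclidean algorithm, recording each quotient:
3958 ÷ 559 → quotient 7, remainder 45
559 ÷ 45 → quotient 12, remainder 19
45 ÷ 19 → quotient 2, remainder 7
19 ÷ 7 → quotient 2, remainder 5
7 ÷ 5 → quotient 1, remainder 2
5 ÷ 2 → quotient 2, remainder 1

2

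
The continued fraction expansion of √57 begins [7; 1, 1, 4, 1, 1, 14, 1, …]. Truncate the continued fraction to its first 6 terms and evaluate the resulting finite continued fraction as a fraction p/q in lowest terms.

Build up convergents one term at a time:
a_0 = 7: 7/1
a_1 = 1: 8/1
a_2 = 1: 15/2
a_3 = 4: 68/9
a_4 = 1: 83/11
a_5 = 1: 151/20

151/20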